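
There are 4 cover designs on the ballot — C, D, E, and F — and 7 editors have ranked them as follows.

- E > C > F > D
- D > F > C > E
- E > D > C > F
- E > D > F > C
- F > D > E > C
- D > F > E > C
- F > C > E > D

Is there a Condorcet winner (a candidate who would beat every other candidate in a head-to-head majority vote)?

Head-to-head results (7 voters total):
C vs D: D wins 5–2.
C vs E: E wins 5–2.
C vs F: F wins 5–2.
D vs E: E wins 4–3.
D vs F: D wins 4–3.
E vs F: F wins 4–3.
No candidate beats all others: D beats F beats E beats D, a majority cycle.

No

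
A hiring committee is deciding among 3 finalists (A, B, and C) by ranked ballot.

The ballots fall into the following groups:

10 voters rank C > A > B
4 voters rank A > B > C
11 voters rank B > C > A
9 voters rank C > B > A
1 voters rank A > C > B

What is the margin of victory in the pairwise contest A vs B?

5

Ballots ranking A above B: 10+4+1 = 15.
Ballots ranking B above A: 11+9 = 20.
B wins 20–15, a margin of 5.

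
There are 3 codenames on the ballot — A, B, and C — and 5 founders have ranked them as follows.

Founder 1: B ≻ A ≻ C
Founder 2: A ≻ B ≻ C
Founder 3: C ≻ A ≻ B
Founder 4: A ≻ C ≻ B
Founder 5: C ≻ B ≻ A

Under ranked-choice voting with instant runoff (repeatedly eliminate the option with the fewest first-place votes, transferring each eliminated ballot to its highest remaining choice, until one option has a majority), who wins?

Round 1: A 2, C 2, B 1. B has the fewest and is eliminated.
Round 2: A 3, C 2. A has a majority.

A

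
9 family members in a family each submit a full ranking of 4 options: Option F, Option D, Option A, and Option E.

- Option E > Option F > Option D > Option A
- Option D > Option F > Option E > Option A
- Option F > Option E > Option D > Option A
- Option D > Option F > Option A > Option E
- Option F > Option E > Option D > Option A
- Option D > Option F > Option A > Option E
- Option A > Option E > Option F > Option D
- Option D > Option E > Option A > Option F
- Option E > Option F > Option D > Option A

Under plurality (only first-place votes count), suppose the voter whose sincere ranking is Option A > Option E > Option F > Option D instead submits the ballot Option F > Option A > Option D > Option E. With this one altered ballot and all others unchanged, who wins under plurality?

First-place totals with the altered ballot: Option F 3, Option D 4, Option A 0, Option E 2.
The winner is unchanged: still Option D.

Option D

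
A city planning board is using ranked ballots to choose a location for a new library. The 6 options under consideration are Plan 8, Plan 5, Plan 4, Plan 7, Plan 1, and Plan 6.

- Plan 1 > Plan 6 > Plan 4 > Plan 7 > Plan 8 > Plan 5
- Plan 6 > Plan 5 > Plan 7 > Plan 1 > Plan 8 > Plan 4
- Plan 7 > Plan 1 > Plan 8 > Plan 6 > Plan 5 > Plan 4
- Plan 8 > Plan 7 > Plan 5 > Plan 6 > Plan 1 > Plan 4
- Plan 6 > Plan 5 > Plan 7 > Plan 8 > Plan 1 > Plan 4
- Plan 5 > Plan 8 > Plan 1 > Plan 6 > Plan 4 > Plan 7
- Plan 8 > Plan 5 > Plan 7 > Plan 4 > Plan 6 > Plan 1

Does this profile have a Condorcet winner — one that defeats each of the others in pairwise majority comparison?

No

Head-to-head results (7 voters total):
Plan 8 vs Plan 5: Plan 8 wins 4–3.
Plan 8 vs Plan 4: Plan 8 wins 6–1.
Plan 8 vs Plan 7: Plan 7 wins 4–3.
Plan 8 vs Plan 1: Plan 8 wins 4–3.
Plan 8 vs Plan 6: Plan 8 wins 4–3.
Plan 5 vs Plan 4: Plan 5 wins 6–1.
Plan 5 vs Plan 7: Plan 5 wins 4–3.
Plan 5 vs Plan 1: Plan 5 wins 5–2.
Plan 5 vs Plan 6: Plan 6 wins 4–3.
Plan 4 vs Plan 7: Plan 7 wins 5–2.
Plan 4 vs Plan 1: Plan 1 wins 6–1.
Plan 4 vs Plan 6: Plan 6 wins 6–1.
Plan 7 vs Plan 1: Plan 7 wins 5–2.
Plan 7 vs Plan 6: Plan 6 wins 4–3.
Plan 1 vs Plan 6: Plan 6 wins 4–3.
No candidate beats all others: Plan 8 beats Plan 5 beats Plan 7 beats Plan 8, a majority cycle.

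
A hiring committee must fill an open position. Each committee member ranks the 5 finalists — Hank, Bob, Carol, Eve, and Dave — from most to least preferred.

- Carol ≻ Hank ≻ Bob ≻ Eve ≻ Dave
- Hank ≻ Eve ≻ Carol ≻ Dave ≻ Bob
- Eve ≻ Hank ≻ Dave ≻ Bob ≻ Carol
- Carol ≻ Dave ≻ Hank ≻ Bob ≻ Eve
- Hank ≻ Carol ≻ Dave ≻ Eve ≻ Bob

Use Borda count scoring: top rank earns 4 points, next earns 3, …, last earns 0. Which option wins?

Borda scores:
  Hank: 3 + 4 + 3 + 2 + 4 = 16
  Bob: 2 + 0 + 1 + 1 + 0 = 4
  Carol: 4 + 2 + 0 + 4 + 3 = 13
  Eve: 1 + 3 + 4 + 0 + 1 = 9
  Dave: 0 + 1 + 2 + 3 + 2 = 8
Hank has the highest total.

Hank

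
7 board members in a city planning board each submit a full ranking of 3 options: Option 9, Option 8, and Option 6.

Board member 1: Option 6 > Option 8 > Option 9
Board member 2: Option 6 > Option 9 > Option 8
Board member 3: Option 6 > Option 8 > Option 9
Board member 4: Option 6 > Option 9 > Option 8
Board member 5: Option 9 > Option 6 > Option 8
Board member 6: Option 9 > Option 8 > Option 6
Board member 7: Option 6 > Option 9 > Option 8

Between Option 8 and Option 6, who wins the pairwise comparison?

Option 6

Ballots ranking Option 8 above Option 6: 1.
Ballots ranking Option 6 above Option 8: 6.
Option 6 wins the head-to-head, 6–1.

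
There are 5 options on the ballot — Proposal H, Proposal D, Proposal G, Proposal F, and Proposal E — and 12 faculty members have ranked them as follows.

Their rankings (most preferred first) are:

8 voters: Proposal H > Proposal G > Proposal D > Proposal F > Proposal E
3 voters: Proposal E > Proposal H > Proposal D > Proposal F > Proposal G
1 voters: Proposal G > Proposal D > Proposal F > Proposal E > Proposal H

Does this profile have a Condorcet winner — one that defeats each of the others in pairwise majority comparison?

Head-to-head results (12 voters total):
Proposal H vs Proposal D: Proposal H wins 11–1.
Proposal H vs Proposal G: Proposal H wins 11–1.
Proposal H vs Proposal F: Proposal H wins 11–1.
Proposal H vs Proposal E: Proposal H wins 8–4.
Proposal D vs Proposal G: Proposal G wins 9–3.
Proposal D vs Proposal F: Proposal D wins 12–0.
Proposal D vs Proposal E: Proposal D wins 9–3.
Proposal G vs Proposal F: Proposal G wins 9–3.
Proposal G vs Proposal E: Proposal G wins 9–3.
Proposal F vs Proposal E: Proposal F wins 9–3.
Proposal H beats each rival — Proposal D (11–1), Proposal G (11–1), Proposal F (11–1), Proposal E (8–4) — so Proposal H is the Condorcet winner.

Yes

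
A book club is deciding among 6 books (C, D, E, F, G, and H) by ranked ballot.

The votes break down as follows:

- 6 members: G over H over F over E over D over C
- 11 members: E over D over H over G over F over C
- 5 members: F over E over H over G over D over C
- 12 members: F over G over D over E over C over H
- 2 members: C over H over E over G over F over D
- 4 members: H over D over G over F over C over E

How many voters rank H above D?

Ballots ranking H above D: 6+5+2+4 = 17.
Ballots ranking D above H: 11+12 = 23.
So 17 of 40 voters prefer H to D.

17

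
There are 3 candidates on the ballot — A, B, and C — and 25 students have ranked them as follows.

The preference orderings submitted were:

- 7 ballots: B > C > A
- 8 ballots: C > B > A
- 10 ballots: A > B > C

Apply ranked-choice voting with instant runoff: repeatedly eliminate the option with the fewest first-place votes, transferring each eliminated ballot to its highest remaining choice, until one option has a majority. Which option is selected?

C

Round 1: A 10, C 8, B 7. B has the fewest and is eliminated.
Round 2: C 15, A 10. C has a majority.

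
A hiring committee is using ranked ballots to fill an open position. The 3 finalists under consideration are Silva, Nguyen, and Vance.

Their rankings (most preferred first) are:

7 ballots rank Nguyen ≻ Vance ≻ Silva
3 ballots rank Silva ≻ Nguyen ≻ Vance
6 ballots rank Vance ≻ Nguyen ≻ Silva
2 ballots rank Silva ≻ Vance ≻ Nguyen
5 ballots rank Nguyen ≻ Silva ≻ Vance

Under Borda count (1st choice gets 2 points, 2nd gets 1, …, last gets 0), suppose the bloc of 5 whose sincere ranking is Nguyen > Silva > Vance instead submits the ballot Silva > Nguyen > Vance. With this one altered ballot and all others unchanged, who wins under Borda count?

Nguyen

Borda totals with the altered ballot: Silva 20, Nguyen 28, Vance 21.
The winner is unchanged: still Nguyen.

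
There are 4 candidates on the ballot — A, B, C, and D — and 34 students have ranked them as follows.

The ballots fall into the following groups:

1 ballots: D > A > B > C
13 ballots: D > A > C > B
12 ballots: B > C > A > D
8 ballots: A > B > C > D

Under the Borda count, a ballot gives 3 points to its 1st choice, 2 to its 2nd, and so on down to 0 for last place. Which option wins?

Borda scores:
  A: 2 + 13·2 + 12·1 + 8·3 = 64
  B: 1 + 13·0 + 12·3 + 8·2 = 53
  C: 0 + 13·1 + 12·2 + 8·1 = 45
  D: 3 + 13·3 + 12·0 + 8·0 = 42
A has the highest total.

A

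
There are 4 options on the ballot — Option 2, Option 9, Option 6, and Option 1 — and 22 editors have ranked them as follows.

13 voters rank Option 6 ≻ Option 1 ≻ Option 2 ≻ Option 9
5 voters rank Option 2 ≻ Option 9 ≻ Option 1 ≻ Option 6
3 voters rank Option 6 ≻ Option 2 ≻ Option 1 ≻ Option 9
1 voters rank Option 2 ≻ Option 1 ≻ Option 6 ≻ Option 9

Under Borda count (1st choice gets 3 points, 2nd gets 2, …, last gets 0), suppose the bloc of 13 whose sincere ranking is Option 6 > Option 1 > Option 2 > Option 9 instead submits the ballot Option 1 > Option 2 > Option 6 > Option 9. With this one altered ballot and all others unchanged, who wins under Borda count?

Option 2

Borda totals with the altered ballot: Option 2 50, Option 9 10, Option 6 23, Option 1 49.
The switch changes the winner from Option 6 to Option 2.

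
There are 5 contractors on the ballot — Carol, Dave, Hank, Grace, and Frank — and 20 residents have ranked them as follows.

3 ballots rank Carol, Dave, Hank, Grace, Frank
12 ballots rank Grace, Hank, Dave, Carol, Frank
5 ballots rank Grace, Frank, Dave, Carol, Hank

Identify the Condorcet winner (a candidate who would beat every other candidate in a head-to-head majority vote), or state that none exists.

Head-to-head results (20 voters total):
Carol vs Dave: Dave wins 17–3.
Carol vs Hank: Hank wins 12–8.
Carol vs Grace: Grace wins 17–3.
Carol vs Frank: Carol wins 15–5.
Dave vs Hank: Hank wins 12–8.
Dave vs Grace: Grace wins 17–3.
Dave vs Frank: Dave wins 15–5.
Hank vs Grace: Grace wins 17–3.
Hank vs Frank: Hank wins 15–5.
Grace vs Frank: Grace wins 20–0.
Grace beats each rival — Carol (17–3), Dave (17–3), Hank (17–3), Frank (20–0) — so Grace is the Condorcet winner.

Grace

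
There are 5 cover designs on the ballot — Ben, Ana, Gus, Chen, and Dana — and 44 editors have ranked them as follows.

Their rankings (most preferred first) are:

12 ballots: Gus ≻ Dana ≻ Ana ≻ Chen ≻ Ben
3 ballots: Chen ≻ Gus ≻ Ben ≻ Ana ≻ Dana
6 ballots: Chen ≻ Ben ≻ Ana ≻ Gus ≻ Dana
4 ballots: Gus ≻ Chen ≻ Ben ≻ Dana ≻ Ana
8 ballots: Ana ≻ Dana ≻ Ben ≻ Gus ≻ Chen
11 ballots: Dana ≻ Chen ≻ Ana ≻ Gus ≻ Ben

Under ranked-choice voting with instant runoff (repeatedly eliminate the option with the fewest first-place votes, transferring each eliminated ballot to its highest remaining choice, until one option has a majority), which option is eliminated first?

Round 1: Gus 16, Dana 11, Chen 9, Ana 8, Ben 0. Ben has the fewest and is eliminated.
Round 2: Gus 16, Dana 11, Chen 9, Ana 8. Ana has the fewest and is eliminated.
Round 3: Dana 19, Gus 16, Chen 9. Chen has the fewest and is eliminated.
Round 4: Gus 25, Dana 19. Gus has a majority.

Ben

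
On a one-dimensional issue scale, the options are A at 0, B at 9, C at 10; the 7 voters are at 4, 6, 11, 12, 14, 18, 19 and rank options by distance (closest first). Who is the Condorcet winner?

C

With single-peaked preferences on a line, the Condorcet winner is the candidate closest to the median voter.
The median voter (position 12) is closest to C at 10.
Check: C vs B — voters closer to C: 5 of 7.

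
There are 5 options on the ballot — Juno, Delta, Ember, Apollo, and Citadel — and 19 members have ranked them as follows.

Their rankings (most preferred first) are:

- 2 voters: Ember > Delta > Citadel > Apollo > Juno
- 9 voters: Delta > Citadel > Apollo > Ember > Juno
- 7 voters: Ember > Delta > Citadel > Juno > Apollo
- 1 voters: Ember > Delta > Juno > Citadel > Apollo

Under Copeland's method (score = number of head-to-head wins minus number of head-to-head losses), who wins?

Ember

Pairwise results:
  Juno vs Delta: Delta wins 19–0.
  Juno vs Ember: Ember wins 19–0.
  Juno vs Apollo: Apollo wins 11–8.
  Juno vs Citadel: Citadel wins 18–1.
  Delta vs Ember: Ember wins 10–9.
  Delta vs Apollo: Delta wins 19–0.
  Delta vs Citadel: Delta wins 19–0.
  Ember vs Apollo: Ember wins 10–9.
  Ember vs Citadel: Ember wins 10–9.
  Apollo vs Citadel: Citadel wins 19–0.
Copeland scores (wins − losses):
  Juno: 0 − 4 = -4
  Delta: 3 − 1 = 2
  Ember: 4 − 0 = 4
  Apollo: 1 − 3 = -2
  Citadel: 2 − 2 = 0
Ember has the best Copeland score.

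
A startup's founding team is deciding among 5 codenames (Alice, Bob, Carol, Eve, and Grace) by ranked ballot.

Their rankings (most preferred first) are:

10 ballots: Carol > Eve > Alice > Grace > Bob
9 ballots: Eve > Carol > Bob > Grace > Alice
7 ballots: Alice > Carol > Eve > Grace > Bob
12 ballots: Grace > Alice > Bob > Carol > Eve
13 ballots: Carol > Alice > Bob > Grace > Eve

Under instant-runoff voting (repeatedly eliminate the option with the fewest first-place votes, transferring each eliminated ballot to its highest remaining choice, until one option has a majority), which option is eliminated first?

Bob

Round 1: Carol 23, Grace 12, Eve 9, Alice 7, Bob 0. Bob has the fewest and is eliminated.
Round 2: Carol 23, Grace 12, Eve 9, Alice 7. Alice has the fewest and is eliminated.
Round 3: Carol 30, Grace 12, Eve 9. Carol has a majority.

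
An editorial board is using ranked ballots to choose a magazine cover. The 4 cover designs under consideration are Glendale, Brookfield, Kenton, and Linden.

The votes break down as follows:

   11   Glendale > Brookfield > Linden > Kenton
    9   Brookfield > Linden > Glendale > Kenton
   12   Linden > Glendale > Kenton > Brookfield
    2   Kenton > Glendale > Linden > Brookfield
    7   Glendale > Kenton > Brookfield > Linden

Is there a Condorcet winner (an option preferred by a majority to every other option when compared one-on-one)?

Head-to-head results (41 voters total):
Glendale vs Brookfield: Glendale wins 32–9.
Glendale vs Kenton: Glendale wins 39–2.
Glendale vs Linden: Linden wins 21–20.
Brookfield vs Kenton: Kenton wins 21–20.
Brookfield vs Linden: Brookfield wins 27–14.
Kenton vs Linden: Linden wins 32–9.
No candidate beats all others: Glendale beats Brookfield beats Linden beats Glendale, a majority cycle.

No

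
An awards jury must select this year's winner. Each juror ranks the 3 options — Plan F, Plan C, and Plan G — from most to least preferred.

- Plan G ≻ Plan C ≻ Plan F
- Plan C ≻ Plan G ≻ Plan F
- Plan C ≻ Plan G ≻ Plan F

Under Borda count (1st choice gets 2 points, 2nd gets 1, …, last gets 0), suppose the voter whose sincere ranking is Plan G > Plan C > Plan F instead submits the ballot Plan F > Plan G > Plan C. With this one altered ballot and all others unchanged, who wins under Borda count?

Borda totals with the altered ballot: Plan F 2, Plan C 4, Plan G 3.
The winner is unchanged: still Plan C.

Plan C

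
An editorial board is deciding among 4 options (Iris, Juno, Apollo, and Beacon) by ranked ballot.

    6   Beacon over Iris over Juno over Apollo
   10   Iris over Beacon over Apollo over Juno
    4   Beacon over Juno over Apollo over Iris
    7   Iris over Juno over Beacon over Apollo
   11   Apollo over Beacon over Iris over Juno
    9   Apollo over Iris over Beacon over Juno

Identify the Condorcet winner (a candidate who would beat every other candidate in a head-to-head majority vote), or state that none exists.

Head-to-head results (47 voters total):
Iris vs Juno: Iris wins 43–4.
Iris vs Apollo: Apollo wins 24–23.
Iris vs Beacon: Iris wins 26–21.
Juno vs Apollo: Apollo wins 30–17.
Juno vs Beacon: Beacon wins 40–7.
Apollo vs Beacon: Beacon wins 27–20.
No candidate beats all others: Iris beats Beacon beats Apollo beats Iris, a majority cycle.

None — there is no Condorcet winner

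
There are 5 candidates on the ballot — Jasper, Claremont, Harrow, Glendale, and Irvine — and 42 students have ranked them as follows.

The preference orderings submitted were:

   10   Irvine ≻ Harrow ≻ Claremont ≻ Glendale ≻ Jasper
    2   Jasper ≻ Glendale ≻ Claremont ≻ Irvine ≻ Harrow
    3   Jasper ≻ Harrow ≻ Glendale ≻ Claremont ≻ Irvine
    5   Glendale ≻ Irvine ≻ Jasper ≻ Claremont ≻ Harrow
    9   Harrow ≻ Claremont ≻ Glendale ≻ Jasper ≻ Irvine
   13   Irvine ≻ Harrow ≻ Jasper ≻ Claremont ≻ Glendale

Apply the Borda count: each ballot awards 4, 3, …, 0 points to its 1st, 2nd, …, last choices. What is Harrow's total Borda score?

Borda scores:
  Jasper: 10·0 + 2·4 + 3·4 + 5·2 + 9·1 + 13·2 = 65
  Claremont: 10·2 + 2·2 + 3·1 + 5·1 + 9·3 + 13·1 = 72
  Harrow: 10·3 + 2·0 + 3·3 + 5·0 + 9·4 + 13·3 = 114
  Glendale: 10·1 + 2·3 + 3·2 + 5·4 + 9·2 + 13·0 = 60
  Irvine: 10·4 + 2·1 + 3·0 + 5·3 + 9·0 + 13·4 = 109

114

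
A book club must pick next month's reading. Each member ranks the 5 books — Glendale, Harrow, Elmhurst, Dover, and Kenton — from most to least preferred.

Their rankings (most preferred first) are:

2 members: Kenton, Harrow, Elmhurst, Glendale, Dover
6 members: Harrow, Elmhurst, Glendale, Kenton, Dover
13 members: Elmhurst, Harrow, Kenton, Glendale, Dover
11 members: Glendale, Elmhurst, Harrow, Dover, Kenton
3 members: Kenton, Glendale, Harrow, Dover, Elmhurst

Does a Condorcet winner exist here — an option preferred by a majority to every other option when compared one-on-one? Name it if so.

Head-to-head results (35 voters total):
Glendale vs Harrow: Harrow wins 21–14.
Glendale vs Elmhurst: Elmhurst wins 21–14.
Glendale vs Dover: Glendale wins 35–0.
Glendale vs Kenton: Kenton wins 18–17.
Harrow vs Elmhurst: Elmhurst wins 24–11.
Harrow vs Dover: Harrow wins 35–0.
Harrow vs Kenton: Harrow wins 30–5.
Elmhurst vs Dover: Elmhurst wins 32–3.
Elmhurst vs Kenton: Elmhurst wins 30–5.
Dover vs Kenton: Kenton wins 24–11.
Elmhurst beats each rival — Glendale (21–14), Harrow (24–11), Dover (32–3), Kenton (30–5) — so Elmhurst is the Condorcet winner.

Elmhurst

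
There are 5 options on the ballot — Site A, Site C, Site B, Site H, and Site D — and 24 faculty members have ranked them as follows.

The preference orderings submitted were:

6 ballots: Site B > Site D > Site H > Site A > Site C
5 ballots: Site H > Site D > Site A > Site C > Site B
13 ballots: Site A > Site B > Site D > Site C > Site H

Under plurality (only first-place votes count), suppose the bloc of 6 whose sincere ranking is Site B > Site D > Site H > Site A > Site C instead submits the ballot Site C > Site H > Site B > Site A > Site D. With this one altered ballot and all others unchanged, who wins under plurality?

Site A

First-place totals with the altered ballot: Site A 13, Site C 6, Site B 0, Site H 5, Site D 0.
The winner is unchanged: still Site A.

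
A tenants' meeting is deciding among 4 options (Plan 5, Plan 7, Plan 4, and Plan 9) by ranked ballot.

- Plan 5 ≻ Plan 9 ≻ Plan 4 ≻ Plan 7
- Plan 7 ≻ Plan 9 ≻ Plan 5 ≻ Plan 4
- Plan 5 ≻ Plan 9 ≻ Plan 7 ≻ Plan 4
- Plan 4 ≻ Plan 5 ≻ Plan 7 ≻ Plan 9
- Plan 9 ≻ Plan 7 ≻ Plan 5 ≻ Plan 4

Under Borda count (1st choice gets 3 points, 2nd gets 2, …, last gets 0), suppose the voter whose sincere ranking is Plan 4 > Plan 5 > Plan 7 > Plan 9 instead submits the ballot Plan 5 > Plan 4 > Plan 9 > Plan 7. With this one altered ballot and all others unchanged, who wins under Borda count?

Borda totals with the altered ballot: Plan 5 11, Plan 7 6, Plan 4 3, Plan 9 10.
The winner is unchanged: still Plan 5.

Plan 5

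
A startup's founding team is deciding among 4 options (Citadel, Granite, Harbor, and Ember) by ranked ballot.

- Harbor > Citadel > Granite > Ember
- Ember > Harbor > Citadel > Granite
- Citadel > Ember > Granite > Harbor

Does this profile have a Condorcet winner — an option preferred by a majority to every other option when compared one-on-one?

No

Head-to-head results (3 voters total):
Citadel vs Granite: Citadel wins 3–0.
Citadel vs Harbor: Harbor wins 2–1.
Citadel vs Ember: Citadel wins 2–1.
Granite vs Harbor: Harbor wins 2–1.
Granite vs Ember: Ember wins 2–1.
Harbor vs Ember: Ember wins 2–1.
No candidate beats all others: Citadel beats Ember beats Harbor beats Citadel, a majority cycle.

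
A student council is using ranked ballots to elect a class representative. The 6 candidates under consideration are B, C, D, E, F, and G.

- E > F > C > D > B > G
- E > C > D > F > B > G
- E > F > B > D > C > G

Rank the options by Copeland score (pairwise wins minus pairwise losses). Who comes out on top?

Pairwise results:
  B vs C: C wins 2–1.
  B vs D: D wins 2–1.
  B vs E: E wins 3–0.
  B vs F: F wins 3–0.
  B vs G: B wins 3–0.
  C vs D: C wins 2–1.
  C vs E: E wins 3–0.
  C vs F: F wins 2–1.
  C vs G: C wins 3–0.
  D vs E: E wins 3–0.
  D vs F: F wins 2–1.
  D vs G: D wins 3–0.
  E vs F: E wins 3–0.
  E vs G: E wins 3–0.
  F vs G: F wins 3–0.
Copeland scores (wins − losses):
  B: 1 − 4 = -3
  C: 3 − 2 = 1
  D: 2 − 3 = -1
  E: 5 − 0 = 5
  F: 4 − 1 = 3
  G: 0 − 5 = -5
E has the best Copeland score.

E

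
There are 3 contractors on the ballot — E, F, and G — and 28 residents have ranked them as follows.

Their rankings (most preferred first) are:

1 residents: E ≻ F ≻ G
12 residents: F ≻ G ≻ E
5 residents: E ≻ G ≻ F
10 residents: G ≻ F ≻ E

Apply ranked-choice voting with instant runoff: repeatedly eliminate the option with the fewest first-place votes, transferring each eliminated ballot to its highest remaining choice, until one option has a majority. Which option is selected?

G

Round 1: F 12, G 10, E 6. E has the fewest and is eliminated.
Round 2: G 15, F 13. G has a majority.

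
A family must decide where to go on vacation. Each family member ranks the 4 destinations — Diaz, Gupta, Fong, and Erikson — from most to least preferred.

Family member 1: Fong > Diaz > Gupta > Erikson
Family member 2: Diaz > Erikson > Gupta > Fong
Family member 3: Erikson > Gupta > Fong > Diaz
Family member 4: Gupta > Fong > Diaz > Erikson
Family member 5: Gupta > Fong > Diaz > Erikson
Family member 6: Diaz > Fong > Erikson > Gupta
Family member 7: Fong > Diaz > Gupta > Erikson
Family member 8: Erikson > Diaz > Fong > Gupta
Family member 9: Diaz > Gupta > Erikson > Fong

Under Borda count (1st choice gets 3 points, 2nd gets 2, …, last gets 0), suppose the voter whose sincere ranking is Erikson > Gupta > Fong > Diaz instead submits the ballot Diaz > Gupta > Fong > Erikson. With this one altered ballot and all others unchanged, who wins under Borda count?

Borda totals with the altered ballot: Diaz 20, Gupta 13, Fong 14, Erikson 7.
The winner is unchanged: still Diaz.

Diaz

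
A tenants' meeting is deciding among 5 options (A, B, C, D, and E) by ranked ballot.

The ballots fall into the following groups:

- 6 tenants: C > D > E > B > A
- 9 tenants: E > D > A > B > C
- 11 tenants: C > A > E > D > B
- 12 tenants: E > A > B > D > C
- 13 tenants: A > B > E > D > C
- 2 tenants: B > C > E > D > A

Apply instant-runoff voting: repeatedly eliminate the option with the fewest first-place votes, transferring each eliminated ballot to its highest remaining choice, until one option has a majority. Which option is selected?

E

Round 1: E 21, C 17, A 13, B 2, D 0. D has the fewest and is eliminated.
Round 2: E 21, C 17, A 13, B 2. B has the fewest and is eliminated.
Round 3: E 21, C 19, A 13. A has the fewest and is eliminated.
Round 4: E 34, C 19. E has a majority.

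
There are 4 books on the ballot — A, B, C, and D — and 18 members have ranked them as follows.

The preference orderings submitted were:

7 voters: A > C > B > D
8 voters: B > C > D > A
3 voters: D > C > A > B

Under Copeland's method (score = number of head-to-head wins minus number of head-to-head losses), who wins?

Pairwise results:
  A vs B: A wins 10–8.
  A vs C: C wins 11–7.
  A vs D: D wins 11–7.
  B vs C: C wins 10–8.
  B vs D: B wins 15–3.
  C vs D: C wins 15–3.
Copeland scores (wins − losses):
  A: 1 − 2 = -1
  B: 1 − 2 = -1
  C: 3 − 0 = 3
  D: 1 − 2 = -1
C has the best Copeland score.

C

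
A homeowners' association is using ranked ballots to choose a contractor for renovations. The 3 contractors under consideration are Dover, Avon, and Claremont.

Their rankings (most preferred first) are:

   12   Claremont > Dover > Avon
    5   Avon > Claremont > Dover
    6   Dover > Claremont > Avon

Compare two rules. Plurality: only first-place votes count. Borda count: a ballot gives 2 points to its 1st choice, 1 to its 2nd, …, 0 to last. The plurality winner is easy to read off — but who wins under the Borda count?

Claremont

Plurality first-place counts: Dover 6, Avon 5, Claremont 12 → Claremont.
Borda totals: Dover 24, Avon 10, Claremont 35 → Claremont.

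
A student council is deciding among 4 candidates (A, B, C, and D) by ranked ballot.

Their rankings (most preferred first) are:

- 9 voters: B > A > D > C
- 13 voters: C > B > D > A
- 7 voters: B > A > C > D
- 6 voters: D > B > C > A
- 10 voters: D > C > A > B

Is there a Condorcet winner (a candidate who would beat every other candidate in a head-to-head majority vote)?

Head-to-head results (45 voters total):
A vs B: B wins 35–10.
A vs C: C wins 29–16.
A vs D: D wins 29–16.
B vs C: C wins 23–22.
B vs D: B wins 29–16.
C vs D: D wins 25–20.
No candidate beats all others: B beats D beats C beats B, a majority cycle.

No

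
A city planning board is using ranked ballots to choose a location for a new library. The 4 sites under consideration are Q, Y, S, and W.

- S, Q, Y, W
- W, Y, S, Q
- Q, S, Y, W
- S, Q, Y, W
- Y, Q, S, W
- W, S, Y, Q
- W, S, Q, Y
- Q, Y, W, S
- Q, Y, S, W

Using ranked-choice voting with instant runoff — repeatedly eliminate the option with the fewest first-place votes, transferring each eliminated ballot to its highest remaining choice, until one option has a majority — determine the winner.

Q

Round 1: Q 3, W 3, S 2, Y 1. Y has the fewest and is eliminated.
Round 2: Q 4, W 3, S 2. S has the fewest and is eliminated.
Round 3: Q 6, W 3. Q has a majority.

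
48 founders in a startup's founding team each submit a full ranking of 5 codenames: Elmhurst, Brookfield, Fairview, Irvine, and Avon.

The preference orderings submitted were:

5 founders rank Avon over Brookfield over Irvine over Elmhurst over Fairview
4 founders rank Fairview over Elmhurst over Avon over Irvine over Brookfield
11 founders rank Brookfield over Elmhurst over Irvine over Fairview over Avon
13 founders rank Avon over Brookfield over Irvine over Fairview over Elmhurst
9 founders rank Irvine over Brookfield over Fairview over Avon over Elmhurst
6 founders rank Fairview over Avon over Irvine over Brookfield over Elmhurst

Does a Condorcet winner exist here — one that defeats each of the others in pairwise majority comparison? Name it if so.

There is no Condorcet winner

Head-to-head results (48 voters total):
Elmhurst vs Brookfield: Brookfield wins 44–4.
Elmhurst vs Fairview: Fairview wins 32–16.
Elmhurst vs Irvine: Irvine wins 33–15.
Elmhurst vs Avon: Avon wins 33–15.
Brookfield vs Fairview: Brookfield wins 38–10.
Brookfield vs Irvine: Brookfield wins 29–19.
Brookfield vs Avon: Avon wins 28–20.
Fairview vs Irvine: Irvine wins 38–10.
Fairview vs Avon: Fairview wins 30–18.
Irvine vs Avon: Avon wins 28–20.
No candidate beats all others: Brookfield beats Fairview beats Avon beats Brookfield, a majority cycle.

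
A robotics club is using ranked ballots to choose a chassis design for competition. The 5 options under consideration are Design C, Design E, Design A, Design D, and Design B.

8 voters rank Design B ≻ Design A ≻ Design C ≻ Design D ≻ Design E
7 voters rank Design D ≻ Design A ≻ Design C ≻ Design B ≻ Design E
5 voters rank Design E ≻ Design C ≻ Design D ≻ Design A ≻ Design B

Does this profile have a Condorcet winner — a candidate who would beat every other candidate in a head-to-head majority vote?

No

Head-to-head results (20 voters total):
Design C vs Design E: Design C wins 15–5.
Design C vs Design A: Design A wins 15–5.
Design C vs Design D: Design C wins 13–7.
Design C vs Design B: Design C wins 12–8.
Design E vs Design A: Design A wins 15–5.
Design E vs Design D: Design D wins 15–5.
Design E vs Design B: Design B wins 15–5.
Design A vs Design D: Design D wins 12–8.
Design A vs Design B: Design A wins 12–8.
Design D vs Design B: Design D wins 12–8.
No candidate beats all others: Design C beats Design D beats Design A beats Design C, a majority cycle.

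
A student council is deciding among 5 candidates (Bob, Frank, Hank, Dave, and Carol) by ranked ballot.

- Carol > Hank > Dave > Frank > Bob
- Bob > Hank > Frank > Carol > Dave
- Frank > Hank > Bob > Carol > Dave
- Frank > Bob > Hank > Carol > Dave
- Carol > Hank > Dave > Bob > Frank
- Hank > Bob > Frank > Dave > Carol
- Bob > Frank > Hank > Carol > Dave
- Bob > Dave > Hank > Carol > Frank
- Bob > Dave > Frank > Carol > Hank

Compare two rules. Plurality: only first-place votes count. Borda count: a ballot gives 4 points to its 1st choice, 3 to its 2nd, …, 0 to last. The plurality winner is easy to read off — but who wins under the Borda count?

Plurality first-place counts: Bob 4, Frank 2, Hank 1, Dave 0, Carol 2 → Bob.
Borda totals: Bob 25, Frank 18, Hank 22, Dave 11, Carol 14 → Bob.

Bob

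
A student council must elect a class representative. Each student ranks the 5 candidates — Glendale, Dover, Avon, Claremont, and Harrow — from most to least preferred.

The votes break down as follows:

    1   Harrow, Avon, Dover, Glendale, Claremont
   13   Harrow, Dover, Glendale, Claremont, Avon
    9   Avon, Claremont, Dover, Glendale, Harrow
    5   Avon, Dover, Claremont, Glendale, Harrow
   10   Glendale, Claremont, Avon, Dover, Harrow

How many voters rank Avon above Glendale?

Ballots ranking Avon above Glendale: 1+9+5 = 15.
Ballots ranking Glendale above Avon: 13+10 = 23.
So 15 of 38 voters prefer Avon to Glendale.

15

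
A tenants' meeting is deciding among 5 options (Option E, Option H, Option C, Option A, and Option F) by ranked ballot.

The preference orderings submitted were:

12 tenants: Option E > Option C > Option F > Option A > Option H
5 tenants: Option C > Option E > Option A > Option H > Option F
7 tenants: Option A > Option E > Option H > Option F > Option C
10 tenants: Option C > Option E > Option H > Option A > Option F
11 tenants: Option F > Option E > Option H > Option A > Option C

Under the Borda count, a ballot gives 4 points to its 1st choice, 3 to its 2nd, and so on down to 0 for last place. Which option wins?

Borda scores:
  Option E: 12·4 + 5·3 + 7·3 + 10·3 + 11·3 = 147
  Option H: 12·0 + 5·1 + 7·2 + 10·2 + 11·2 = 61
  Option C: 12·3 + 5·4 + 7·0 + 10·4 + 11·0 = 96
  Option A: 12·1 + 5·2 + 7·4 + 10·1 + 11·1 = 71
  Option F: 12·2 + 5·0 + 7·1 + 10·0 + 11·4 = 75
Option E has the highest total.

Option E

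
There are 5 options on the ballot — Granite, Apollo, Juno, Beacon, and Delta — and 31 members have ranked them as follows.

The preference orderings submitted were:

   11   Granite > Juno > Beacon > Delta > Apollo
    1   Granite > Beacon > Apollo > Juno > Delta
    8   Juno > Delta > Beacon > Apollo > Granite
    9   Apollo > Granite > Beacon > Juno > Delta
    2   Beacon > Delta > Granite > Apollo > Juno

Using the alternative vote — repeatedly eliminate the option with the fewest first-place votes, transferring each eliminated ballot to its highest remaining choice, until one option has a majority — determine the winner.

Round 1: Granite 12, Apollo 9, Juno 8, Beacon 2, Delta 0. Delta has the fewest and is eliminated.
Round 2: Granite 12, Apollo 9, Juno 8, Beacon 2. Beacon has the fewest and is eliminated.
Round 3: Granite 14, Apollo 9, Juno 8. Juno has the fewest and is eliminated.
Round 4: Apollo 17, Granite 14. Apollo has a majority.

Apollo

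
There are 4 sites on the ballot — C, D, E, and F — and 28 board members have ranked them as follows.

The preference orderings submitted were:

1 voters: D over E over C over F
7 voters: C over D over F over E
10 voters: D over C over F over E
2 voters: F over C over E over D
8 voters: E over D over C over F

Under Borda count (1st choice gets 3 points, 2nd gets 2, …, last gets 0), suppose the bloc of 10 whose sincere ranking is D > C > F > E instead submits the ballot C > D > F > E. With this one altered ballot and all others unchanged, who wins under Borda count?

C

Borda totals with the altered ballot: C 64, D 53, E 28, F 23.
The switch changes the winner from D to C.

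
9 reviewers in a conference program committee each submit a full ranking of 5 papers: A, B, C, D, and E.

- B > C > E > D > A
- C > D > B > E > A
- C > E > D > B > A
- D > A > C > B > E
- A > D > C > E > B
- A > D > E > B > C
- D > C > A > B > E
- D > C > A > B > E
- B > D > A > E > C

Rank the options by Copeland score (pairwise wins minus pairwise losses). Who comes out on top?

D

Pairwise results:
  A vs B: A wins 5–4.
  A vs C: C wins 5–4.
  A vs D: D wins 7–2.
  A vs E: A wins 6–3.
  B vs C: C wins 6–3.
  B vs D: D wins 7–2.
  B vs E: B wins 6–3.
  C vs D: D wins 6–3.
  C vs E: C wins 7–2.
  D vs E: D wins 7–2.
Copeland scores (wins − losses):
  A: 2 − 2 = 0
  B: 1 − 3 = -2
  C: 3 − 1 = 2
  D: 4 − 0 = 4
  E: 0 − 4 = -4
D has the best Copeland score.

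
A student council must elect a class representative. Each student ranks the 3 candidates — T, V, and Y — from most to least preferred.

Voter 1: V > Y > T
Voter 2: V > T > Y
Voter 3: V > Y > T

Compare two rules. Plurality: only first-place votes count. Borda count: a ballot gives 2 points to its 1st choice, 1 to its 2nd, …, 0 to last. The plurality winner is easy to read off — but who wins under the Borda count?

Plurality first-place counts: T 0, V 3, Y 0 → V.
Borda totals: T 1, V 6, Y 2 → V.

V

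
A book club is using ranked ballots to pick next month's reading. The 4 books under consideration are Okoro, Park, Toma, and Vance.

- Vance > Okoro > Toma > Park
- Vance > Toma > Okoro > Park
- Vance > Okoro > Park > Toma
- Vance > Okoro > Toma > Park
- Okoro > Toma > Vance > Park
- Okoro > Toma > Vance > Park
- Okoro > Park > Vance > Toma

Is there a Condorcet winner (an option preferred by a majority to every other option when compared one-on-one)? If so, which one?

Vance

Head-to-head results (7 voters total):
Okoro vs Park: Okoro wins 7–0.
Okoro vs Toma: Okoro wins 6–1.
Okoro vs Vance: Vance wins 4–3.
Park vs Toma: Toma wins 5–2.
Park vs Vance: Vance wins 6–1.
Toma vs Vance: Vance wins 5–2.
Vance beats each rival — Okoro (4–3), Park (6–1), Toma (5–2) — so Vance is the Condorcet winner.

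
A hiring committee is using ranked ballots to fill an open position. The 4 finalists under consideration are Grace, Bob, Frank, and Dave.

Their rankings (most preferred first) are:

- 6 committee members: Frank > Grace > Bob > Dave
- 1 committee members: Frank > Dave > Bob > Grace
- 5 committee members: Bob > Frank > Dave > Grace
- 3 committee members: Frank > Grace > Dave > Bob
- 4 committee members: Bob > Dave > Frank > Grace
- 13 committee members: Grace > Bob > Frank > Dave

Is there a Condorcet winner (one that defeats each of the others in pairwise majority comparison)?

No

Head-to-head results (32 voters total):
Grace vs Bob: Grace wins 22–10.
Grace vs Frank: Frank wins 19–13.
Grace vs Dave: Grace wins 22–10.
Bob vs Frank: Bob wins 22–10.
Bob vs Dave: Bob wins 28–4.
Frank vs Dave: Frank wins 28–4.
No candidate beats all others: Grace beats Bob beats Frank beats Grace, a majority cycle.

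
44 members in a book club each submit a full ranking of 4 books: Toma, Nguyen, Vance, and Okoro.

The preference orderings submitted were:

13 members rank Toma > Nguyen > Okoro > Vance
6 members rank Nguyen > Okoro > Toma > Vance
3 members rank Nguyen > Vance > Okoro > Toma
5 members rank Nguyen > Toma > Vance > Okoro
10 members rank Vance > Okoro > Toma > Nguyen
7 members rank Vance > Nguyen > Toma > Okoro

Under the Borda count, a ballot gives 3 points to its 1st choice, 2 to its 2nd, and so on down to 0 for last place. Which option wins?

Nguyen

Borda scores:
  Toma: 13·3 + 6·1 + 3·0 + 5·2 + 10·1 + 7·1 = 72
  Nguyen: 13·2 + 6·3 + 3·3 + 5·3 + 10·0 + 7·2 = 82
  Vance: 13·0 + 6·0 + 3·2 + 5·1 + 10·3 + 7·3 = 62
  Okoro: 13·1 + 6·2 + 3·1 + 5·0 + 10·2 + 7·0 = 48
Nguyen has the highest total.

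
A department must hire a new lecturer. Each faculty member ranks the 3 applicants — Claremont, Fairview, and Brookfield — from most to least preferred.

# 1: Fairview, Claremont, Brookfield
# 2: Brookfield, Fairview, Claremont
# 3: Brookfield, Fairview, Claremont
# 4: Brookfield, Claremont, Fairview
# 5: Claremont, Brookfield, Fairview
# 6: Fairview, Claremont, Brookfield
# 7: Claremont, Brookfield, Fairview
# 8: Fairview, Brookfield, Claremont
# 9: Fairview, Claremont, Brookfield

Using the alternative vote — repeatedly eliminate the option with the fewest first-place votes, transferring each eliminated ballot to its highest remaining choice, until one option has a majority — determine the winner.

Brookfield

Round 1: Fairview 4, Brookfield 3, Claremont 2. Claremont has the fewest and is eliminated.
Round 2: Brookfield 5, Fairview 4. Brookfield has a majority.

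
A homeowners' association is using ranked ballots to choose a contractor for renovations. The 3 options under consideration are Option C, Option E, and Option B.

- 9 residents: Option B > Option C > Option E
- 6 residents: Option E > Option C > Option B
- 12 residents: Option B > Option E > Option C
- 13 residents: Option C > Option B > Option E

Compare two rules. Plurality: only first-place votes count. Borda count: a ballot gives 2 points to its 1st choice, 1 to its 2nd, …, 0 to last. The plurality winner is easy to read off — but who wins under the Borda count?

Option B

Plurality first-place counts: Option C 13, Option E 6, Option B 21 → Option B.
Borda totals: Option C 41, Option E 24, Option B 55 → Option B.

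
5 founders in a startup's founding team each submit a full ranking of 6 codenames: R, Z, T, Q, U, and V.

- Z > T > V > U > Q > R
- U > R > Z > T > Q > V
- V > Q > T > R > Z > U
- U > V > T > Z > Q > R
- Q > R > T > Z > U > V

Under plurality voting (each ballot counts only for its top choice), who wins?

First-place vote totals:
  R: 0
  Z: 1
  T: 0
  Q: 1
  U: 2
  V: 1
U has the most first-place votes.

U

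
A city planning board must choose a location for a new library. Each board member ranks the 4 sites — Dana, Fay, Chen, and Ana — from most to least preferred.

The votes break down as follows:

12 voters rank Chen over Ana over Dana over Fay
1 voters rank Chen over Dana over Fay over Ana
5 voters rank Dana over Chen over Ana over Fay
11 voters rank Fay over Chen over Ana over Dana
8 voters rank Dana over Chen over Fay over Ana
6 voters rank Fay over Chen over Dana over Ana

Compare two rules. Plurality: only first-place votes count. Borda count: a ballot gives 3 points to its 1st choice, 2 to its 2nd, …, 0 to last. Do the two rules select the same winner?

Plurality first-place counts: Dana 13, Fay 17, Chen 13, Ana 0 → Fay.
Borda totals: Dana 59, Fay 60, Chen 99, Ana 40 → Chen.
The two rules disagree: plurality picks Fay, Borda picks Chen.

No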